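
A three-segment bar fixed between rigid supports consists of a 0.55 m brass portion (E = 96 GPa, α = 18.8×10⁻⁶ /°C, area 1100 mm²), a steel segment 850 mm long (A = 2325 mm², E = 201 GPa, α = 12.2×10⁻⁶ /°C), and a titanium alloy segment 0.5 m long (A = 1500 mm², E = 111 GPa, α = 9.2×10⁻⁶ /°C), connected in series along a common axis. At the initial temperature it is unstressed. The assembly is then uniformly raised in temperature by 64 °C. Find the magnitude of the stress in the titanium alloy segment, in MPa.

With the walls removed the bar would change length by δ_free = Σ αᵢΔT Lᵢ = 18.8×10⁻⁶×64×550 + 12.2×10⁻⁶×64×850 + 9.2×10⁻⁶×64×500 = 1.62 mm.
The walls prevent any net length change, so an axial force P (same in every segment) develops. Compatibility: P · Σ Lᵢ/(AᵢEᵢ) = δ_free.
The series flexibility is Σ Lᵢ/(AᵢEᵢ) = 550/(1100×96×10³) + 850/(2325×201×10³) + 500/(1500×111×10³) = 1.003×10⁻⁵ mm/N.
So P = 1.62 / 1.003×10⁻⁵ = 161.5 kN, compressive.
σ_{titanium alloy} = P / A = 161500 / 1500 = 107.7 MPa.

σ ≈ 108 MPa (compressive)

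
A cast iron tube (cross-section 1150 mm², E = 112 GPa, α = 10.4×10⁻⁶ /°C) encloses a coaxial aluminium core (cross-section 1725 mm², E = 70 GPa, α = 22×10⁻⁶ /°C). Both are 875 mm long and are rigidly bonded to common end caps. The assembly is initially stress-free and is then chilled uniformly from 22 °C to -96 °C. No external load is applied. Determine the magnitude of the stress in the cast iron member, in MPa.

Equilibrium of a rigid end plate with no external load gives equal and opposite internal forces ±P in the two members. Since α_{aluminium} > α_{cast iron}, cooling drives the aluminium into tension and the cast iron into compression.
Compatibility of the two members (thermal + elastic change equal): (α₁ − α₂)ΔT = P·[1/(A₁E₁) + 1/(A₂E₂)].
|α₁ − α₂|·ΔT = 11.6×10⁻⁶ × 118 = 0.001369.
1/(A₁E₁) + 1/(A₂E₂) = 1/(1150×112×10³) + 1/(1725×70×10³) = 1.605×10⁻⁸ N⁻¹.
So P = 0.001369 / 1.605×10⁻⁸ = 85.31 kN.
σ_{cast iron} = P/A₁ = 85310/1150 = 74.18 MPa, compressive.

σ ≈ 74.2 MPa (compressive)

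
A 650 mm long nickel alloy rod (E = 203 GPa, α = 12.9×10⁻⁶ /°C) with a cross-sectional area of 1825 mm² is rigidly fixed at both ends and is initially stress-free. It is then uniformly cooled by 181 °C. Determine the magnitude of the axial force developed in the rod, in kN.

The ends cannot move, so σ = EαΔT = 203×10³ × 12.9×10⁻⁶ × 181 = 474 MPa.
Then P = σA = 474 × 1825 mm² = 865 kN, tensile.

P ≈ 865 kN (tensile)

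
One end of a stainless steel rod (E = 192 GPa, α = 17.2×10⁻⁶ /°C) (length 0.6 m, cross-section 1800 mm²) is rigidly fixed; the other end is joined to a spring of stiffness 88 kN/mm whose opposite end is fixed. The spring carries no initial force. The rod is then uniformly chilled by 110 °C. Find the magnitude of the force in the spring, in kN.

P ≈ 86.7 kN

The unrestrained thermal change is αΔT L = 17.2×10⁻⁶ × 110 × 600 = 1.135 mm.
With a force P in the spring, the elastic change of the rod is PL/(AE) and that of the spring is P/k; compatibility requires their sum to equal δ_free.
So P = δ_free / [L/(AE) + 1/k] = 1.135 / [ 600/(1800×192×10³) + 1/(88×10³) ].
P = 1.135 / 1.31×10⁻⁵ = 86660 N.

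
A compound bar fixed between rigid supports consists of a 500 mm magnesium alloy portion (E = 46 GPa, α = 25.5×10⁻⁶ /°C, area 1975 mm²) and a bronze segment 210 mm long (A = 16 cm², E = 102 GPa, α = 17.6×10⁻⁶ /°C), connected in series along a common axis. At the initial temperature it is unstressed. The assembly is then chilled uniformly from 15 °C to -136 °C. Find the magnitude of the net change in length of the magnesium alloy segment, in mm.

|ΔL| ≈ 0.0875 mm

With the walls removed the bar would change length by δ_free = Σ αᵢΔT Lᵢ = 25.5×10⁻⁶×151×500 + 17.6×10⁻⁶×151×210 = 2.483 mm.
Since the ends are fixed, an axial force P builds up, equal in every segment, with P · Σ Lᵢ/(AᵢEᵢ) = δ_free.
Σ Lᵢ/(AᵢEᵢ) = 500/(1975×46×10³) + 210/(1600×102×10³) = 6.79×10⁻⁶ mm/N.
P = 2.483 / 6.79×10⁻⁶ = 365700 N = 365.7 kN, tensile.
For the magnesium alloy segment, free thermal change = 25.5×10⁻⁶×151×500 = 1.925 mm and elastic change from P = 365700×500/(1975×46×10³) = 2.013 mm; these oppose, so the net change is 0.0875 mm (segment lengthens).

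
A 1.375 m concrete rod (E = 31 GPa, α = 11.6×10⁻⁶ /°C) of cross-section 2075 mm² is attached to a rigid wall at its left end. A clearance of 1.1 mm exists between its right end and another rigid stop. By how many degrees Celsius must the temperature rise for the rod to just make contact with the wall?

ΔT ≈ 69 °C

Contact occurs when the free expansion equals the gap: αΔT L = 1.1 mm.
ΔT = 1.1 / (11.6×10⁻⁶ × 1375) = 68.97 °C.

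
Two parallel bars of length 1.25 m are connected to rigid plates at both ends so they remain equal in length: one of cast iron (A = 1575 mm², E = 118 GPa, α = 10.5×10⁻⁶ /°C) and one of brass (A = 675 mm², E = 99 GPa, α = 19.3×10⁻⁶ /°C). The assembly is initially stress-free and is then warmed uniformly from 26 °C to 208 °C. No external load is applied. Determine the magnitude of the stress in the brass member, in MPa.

The brass has the larger α, so on heating it would change length more than the cast iron if both were free. The rigid plates force a common final length, so the brass is put into compression and the cast iron into tension, with equal and opposite forces P (no external load).
Setting the final lengths equal and cancelling L: (α₁ − α₂)ΔT = P/(A₁E₁) + P/(A₂E₂).
|α₁ − α₂|·ΔT = 8.8×10⁻⁶ × 182 = 0.001602.
1/(A₁E₁) + 1/(A₂E₂) = 1/(1575×118×10³) + 1/(675×99×10³) = 2.035×10⁻⁸ N⁻¹.
So P = 0.001602 / 2.035×10⁻⁸ = 78.72 kN.
σ_{brass} = P/A₂ = 78720/675 = 116.6 MPa, compressive.

σ ≈ 117 MPa (compressive)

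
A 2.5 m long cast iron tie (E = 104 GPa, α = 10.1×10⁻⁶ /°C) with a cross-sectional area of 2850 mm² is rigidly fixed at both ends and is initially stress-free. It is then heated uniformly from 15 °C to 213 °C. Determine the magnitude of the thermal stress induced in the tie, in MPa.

σ ≈ 208 MPa (compressive)

Because both ends are immovable the net strain is zero, and the suppressed thermal strain is αΔT = 10.1×10⁻⁶ × 198 = 1999.8×10⁻⁶.
σ = EαΔT = 104×10³ × 10.1×10⁻⁶ × 198 = 208 MPa (compressive; the tie is trying to expand).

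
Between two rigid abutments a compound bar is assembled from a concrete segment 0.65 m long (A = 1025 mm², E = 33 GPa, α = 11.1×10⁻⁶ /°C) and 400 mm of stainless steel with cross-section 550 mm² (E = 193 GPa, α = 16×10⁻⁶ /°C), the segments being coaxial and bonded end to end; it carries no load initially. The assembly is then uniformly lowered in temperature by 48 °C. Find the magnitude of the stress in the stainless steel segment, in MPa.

If the supports were absent, the total length change would be Σ αᵢΔT Lᵢ = 11.1×10⁻⁶×48×650 + 16×10⁻⁶×48×400 = 0.6535 mm.
Since the ends are fixed, an axial force P builds up, equal in every segment, with P · Σ Lᵢ/(AᵢEᵢ) = δ_free.
The series flexibility is Σ Lᵢ/(AᵢEᵢ) = 650/(1025×33×10³) + 400/(550×193×10³) = 2.298×10⁻⁵ mm/N.
Hence P = δ_free / Σ(L/AE) = 0.6535/2.298×10⁻⁵ = 28.43 kN (tensile).
σ_{stainless steel} = P / A = 28430 / 550 = 51.7 MPa.

σ ≈ 51.7 MPa (tensile)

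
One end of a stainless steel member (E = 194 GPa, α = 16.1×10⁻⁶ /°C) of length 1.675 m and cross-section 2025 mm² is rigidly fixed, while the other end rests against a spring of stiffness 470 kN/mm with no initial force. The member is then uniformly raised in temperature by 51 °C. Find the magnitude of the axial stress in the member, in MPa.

σ ≈ 106 MPa (compressive)

If the spring were absent the member would lengthen by αΔT L = 16.1×10⁻⁶ × 51 × 1675 = 1.375 mm.
With a force P in the spring, the elastic change of the member is PL/(AE) and that of the spring is P/k; compatibility requires their sum to equal δ_free.
P [ L/(AE) + 1/k ] = δ_free → P [ 1675/(2025×194×10³) + 1/(470×10³) ] = 1.375.
P = 1.375 / 6.391×10⁻⁶ = 215200 N.
σ = P/A = 215200/2025 = 106.3 MPa.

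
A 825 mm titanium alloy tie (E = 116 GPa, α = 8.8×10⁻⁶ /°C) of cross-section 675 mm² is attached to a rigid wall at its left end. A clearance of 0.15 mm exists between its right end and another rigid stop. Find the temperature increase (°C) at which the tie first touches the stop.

ΔT ≈ 20.7 °C

Contact occurs when the free expansion equals the gap: αΔT L = 0.15 mm.
So ΔT = g/(αL) = 0.15/(8.8×10⁻⁶ × 825) = 20.66 °C.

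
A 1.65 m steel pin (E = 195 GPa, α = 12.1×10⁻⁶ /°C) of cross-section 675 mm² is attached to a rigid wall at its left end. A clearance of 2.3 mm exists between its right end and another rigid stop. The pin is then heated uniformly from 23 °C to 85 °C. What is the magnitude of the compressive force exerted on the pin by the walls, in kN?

Free thermal elongation = αΔT L = 12.1×10⁻⁶ × 62 × 1650 = 1.238 mm.
This is smaller than the 2.3 mm clearance, so the pin expands freely without reaching the stop — the stress is zero.

P ≈ 0 kN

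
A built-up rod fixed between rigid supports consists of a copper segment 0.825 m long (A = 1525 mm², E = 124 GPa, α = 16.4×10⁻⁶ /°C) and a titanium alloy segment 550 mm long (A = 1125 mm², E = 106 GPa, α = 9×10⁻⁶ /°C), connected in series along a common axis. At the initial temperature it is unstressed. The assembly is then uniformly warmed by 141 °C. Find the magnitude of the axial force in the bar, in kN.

P ≈ 290 kN (compressive)

With the walls removed the bar would change length by δ_free = Σ αᵢΔT Lᵢ = 16.4×10⁻⁶×141×825 + 9×10⁻⁶×141×550 = 2.606 mm.
The rigid supports impose zero overall length change; the single axial force P common to all segments must satisfy P Σ Lᵢ/(AᵢEᵢ) = δ_free.
The series flexibility is Σ Lᵢ/(AᵢEᵢ) = 825/(1525×124×10³) + 550/(1125×106×10³) = 8.975×10⁻⁶ mm/N.
Hence P = δ_free / Σ(L/AE) = 2.606/8.975×10⁻⁶ = 290.3 kN (compressive).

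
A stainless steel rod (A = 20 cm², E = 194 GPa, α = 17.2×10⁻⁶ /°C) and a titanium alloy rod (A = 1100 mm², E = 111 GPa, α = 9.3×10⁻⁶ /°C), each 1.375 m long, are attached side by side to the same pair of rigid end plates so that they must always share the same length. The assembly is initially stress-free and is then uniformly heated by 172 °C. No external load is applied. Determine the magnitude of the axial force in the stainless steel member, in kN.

P ≈ 126 kN (compressive in the stainless steel)

Both members must finish at the same length. With the larger α, the stainless steel tends to over-expand; the plates restrain it, putting the stainless steel in compression and the titanium alloy in tension. With no external load the two internal forces are equal and opposite, magnitude P.
Equating the net (thermal + elastic) strains gives |α₁ − α₂|·ΔT = P·[1/(A₁E₁) + 1/(A₂E₂)].
|α₁ − α₂|·ΔT = 7.9×10⁻⁶ × 172 = 0.001359.
1/(A₁E₁) + 1/(A₂E₂) = 1/(2000×194×10³) + 1/(1100×111×10³) = 1.077×10⁻⁸ N⁻¹.
P = 0.001359 / 1.077×10⁻⁸ = 126200 N = 126.2 kN.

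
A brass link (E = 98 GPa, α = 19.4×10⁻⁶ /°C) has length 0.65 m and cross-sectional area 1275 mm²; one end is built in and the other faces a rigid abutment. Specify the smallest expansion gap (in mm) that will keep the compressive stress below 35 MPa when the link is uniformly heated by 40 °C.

g ≈ 0.272 mm

Free expansion if unrestrained: δ_free = αΔT L = 19.4×10⁻⁶ × 40 × 650 = 0.5044 mm.
A stress of 35 MPa corresponds to the wall pushing the link back by σL/E = 35×650/(98×10³) = 0.2321 mm.
The gap must absorb the remainder: g_min = 0.5044 − 0.2321 = 0.2723 mm.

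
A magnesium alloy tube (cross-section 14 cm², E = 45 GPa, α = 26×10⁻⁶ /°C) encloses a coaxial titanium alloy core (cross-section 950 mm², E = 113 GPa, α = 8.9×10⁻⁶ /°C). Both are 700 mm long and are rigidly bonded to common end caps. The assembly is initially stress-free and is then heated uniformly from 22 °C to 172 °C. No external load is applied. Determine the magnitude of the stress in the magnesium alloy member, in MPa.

Equilibrium of a rigid end plate with no external load gives equal and opposite internal forces ±P in the two members. Since α_{magnesium alloy} > α_{titanium alloy}, heating drives the magnesium alloy into compression and the titanium alloy into tension.
Setting the final lengths equal and cancelling L: (α₁ − α₂)ΔT = P/(A₁E₁) + P/(A₂E₂).
|α₁ − α₂|·ΔT = 17.1×10⁻⁶ × 150 = 0.002565.
1/(A₁E₁) + 1/(A₂E₂) = 1/(1400×45×10³) + 1/(950×113×10³) = 2.519×10⁻⁸ N⁻¹.
So P = 0.002565 / 2.519×10⁻⁸ = 101.8 kN.
σ_{magnesium alloy} = P/A₁ = 101800/1400 = 72.74 MPa, compressive.

σ ≈ 72.7 MPa (compressive)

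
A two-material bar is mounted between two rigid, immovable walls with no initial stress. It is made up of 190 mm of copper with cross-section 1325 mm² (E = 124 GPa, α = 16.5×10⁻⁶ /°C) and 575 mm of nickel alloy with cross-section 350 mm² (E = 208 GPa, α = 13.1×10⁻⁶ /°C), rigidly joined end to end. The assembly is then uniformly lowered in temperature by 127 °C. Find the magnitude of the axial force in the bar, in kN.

P ≈ 150 kN (tensile)

Free thermal contraction of the whole bar: Σ αᵢΔT Lᵢ = 16.5×10⁻⁶×127×190 + 13.1×10⁻⁶×127×575 = 1.355 mm.
Since the ends are fixed, an axial force P builds up, equal in every segment, with P · Σ Lᵢ/(AᵢEᵢ) = δ_free.
Σ Lᵢ/(AᵢEᵢ) = 190/(1325×124×10³) + 575/(350×208×10³) = 9.055×10⁻⁶ mm/N.
P = 1.355 / 9.055×10⁻⁶ = 149600 N = 149.6 kN, tensile.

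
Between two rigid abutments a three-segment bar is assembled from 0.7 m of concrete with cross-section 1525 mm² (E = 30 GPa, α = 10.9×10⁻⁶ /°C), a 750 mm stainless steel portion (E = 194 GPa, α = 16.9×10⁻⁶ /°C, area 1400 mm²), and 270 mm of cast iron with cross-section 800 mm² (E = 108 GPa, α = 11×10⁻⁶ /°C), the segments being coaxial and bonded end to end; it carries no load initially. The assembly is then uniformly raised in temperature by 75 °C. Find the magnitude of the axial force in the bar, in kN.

P ≈ 82.4 kN (compressive)

With the walls removed the bar would change length by δ_free = Σ αᵢΔT Lᵢ = 10.9×10⁻⁶×75×700 + 16.9×10⁻⁶×75×750 + 11×10⁻⁶×75×270 = 1.746 mm.
The rigid supports impose zero overall length change; the single axial force P common to all segments must satisfy P Σ Lᵢ/(AᵢEᵢ) = δ_free.
Σ Lᵢ/(AᵢEᵢ) = 700/(1525×30×10³) + 750/(1400×194×10³) + 270/(800×108×10³) = 2.119×10⁻⁵ mm/N.
Hence P = δ_free / Σ(L/AE) = 1.746/2.119×10⁻⁵ = 82.39 kN (compressive).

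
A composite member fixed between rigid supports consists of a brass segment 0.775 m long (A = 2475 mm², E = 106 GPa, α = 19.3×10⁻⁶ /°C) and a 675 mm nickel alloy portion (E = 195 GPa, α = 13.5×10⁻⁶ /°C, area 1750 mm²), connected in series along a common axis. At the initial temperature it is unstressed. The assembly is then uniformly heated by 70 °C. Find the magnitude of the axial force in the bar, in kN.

Free thermal expansion of the whole bar: Σ αᵢΔT Lᵢ = 19.3×10⁻⁶×70×775 + 13.5×10⁻⁶×70×675 = 1.685 mm.
The rigid supports impose zero overall length change; the single axial force P common to all segments must satisfy P Σ Lᵢ/(AᵢEᵢ) = δ_free.
Σ Lᵢ/(AᵢEᵢ) = 775/(2475×106×10³) + 675/(1750×195×10³) = 4.932×10⁻⁶ mm/N.
So P = 1.685 / 4.932×10⁻⁶ = 341.6 kN, compressive.

P ≈ 342 kN (compressive)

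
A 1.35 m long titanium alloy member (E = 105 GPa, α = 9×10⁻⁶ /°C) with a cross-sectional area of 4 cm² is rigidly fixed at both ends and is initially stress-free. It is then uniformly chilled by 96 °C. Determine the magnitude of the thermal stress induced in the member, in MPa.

Because both ends are immovable the net strain is zero, and the suppressed thermal strain is αΔT = 9×10⁻⁶ × 96 = 864×10⁻⁶.
σ = EαΔT = 105×10³ × 9×10⁻⁶ × 96 = 90.72 MPa (tensile; the member is trying to contract).

σ ≈ 90.7 MPa (tensile)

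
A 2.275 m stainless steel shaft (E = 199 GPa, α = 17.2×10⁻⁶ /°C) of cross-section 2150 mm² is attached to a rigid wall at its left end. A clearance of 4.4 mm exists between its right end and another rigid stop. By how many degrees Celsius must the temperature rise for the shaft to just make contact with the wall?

ΔT ≈ 112 °C

The gap closes when αΔT L = 4.4 mm, since the shaft is still unstressed at that instant.
ΔT = 4.4 / (17.2×10⁻⁶ × 2275) = 112.4 °C.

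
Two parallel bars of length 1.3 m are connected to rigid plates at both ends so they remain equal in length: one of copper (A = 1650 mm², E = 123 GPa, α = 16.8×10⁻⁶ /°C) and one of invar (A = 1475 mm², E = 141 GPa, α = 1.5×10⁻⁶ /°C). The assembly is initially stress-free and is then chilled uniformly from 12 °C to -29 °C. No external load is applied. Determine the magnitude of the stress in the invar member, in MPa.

σ ≈ 43.7 MPa (compressive)

Both members must finish at the same length. With the larger α, the copper tends to over-contract; the plates restrain it, putting the copper in tension and the invar in compression. With no external load the two internal forces are equal and opposite, magnitude P.
Equating the net (thermal + elastic) strains gives |α₁ − α₂|·ΔT = P·[1/(A₁E₁) + 1/(A₂E₂)].
|α₁ − α₂|·ΔT = 15.3×10⁻⁶ × 41 = 0.0006273.
1/(A₁E₁) + 1/(A₂E₂) = 1/(1650×123×10³) + 1/(1475×141×10³) = 9.736×10⁻⁹ N⁻¹.
So P = 0.0006273 / 9.736×10⁻⁹ = 64.43 kN.
σ_{invar} = P/A₂ = 64430/1475 = 43.68 MPa, compressive.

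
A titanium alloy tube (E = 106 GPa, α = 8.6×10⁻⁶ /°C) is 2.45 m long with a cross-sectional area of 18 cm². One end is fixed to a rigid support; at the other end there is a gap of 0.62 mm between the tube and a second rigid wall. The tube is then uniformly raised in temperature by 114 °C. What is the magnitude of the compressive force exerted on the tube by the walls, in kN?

If the wall were absent the tube would grow by αΔT L = 8.6×10⁻⁶ × 114 × 2450 = 2.402 mm.
After closing the 0.62 mm clearance, 2.402 − 0.62 = 1.782 mm of expansion remains to be suppressed by the wall.
That suppressed elongation corresponds to σ = E·Δ/L = 106×10³ × 1.782/2450 = 77.1 MPa.
P = σA = 77.1 × 1800 = 138.8 kN.

P ≈ 139 kN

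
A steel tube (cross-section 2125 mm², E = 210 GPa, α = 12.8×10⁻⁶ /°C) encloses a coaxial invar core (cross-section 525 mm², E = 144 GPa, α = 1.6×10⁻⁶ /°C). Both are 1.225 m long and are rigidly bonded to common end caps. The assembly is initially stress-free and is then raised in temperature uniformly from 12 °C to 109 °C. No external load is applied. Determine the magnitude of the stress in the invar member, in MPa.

σ ≈ 134 MPa (tensile)

The steel has the larger α, so on heating it would change length more than the invar if both were free. The rigid plates force a common final length, so the steel is put into compression and the invar into tension, with equal and opposite forces P (no external load).
Compatibility of the two members (thermal + elastic change equal): (α₁ − α₂)ΔT = P·[1/(A₁E₁) + 1/(A₂E₂)].
|α₁ − α₂|·ΔT = 11.2×10⁻⁶ × 97 = 0.001086.
1/(A₁E₁) + 1/(A₂E₂) = 1/(2125×210×10³) + 1/(525×144×10³) = 1.547×10⁻⁸ N⁻¹.
So P = 0.001086 / 1.547×10⁻⁸ = 70.23 kN.
σ_{invar} = P/A₂ = 70230/525 = 133.8 MPa, tensile.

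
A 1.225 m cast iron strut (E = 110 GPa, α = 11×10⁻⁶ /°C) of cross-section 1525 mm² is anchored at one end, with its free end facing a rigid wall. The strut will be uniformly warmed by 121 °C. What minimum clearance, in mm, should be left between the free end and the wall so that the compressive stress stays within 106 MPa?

With no wall the strut would lengthen by αΔT L = 11×10⁻⁶ × 121 × 1225 = 1.63 mm.
A stress of 106 MPa corresponds to the wall pushing the strut back by σL/E = 106×1225/(110×10³) = 1.18 mm.
So the gap has to take up the difference, g_min = δ_free − σL/E = 1.63 − 1.18 = 0.45 mm.

g ≈ 0.45 mm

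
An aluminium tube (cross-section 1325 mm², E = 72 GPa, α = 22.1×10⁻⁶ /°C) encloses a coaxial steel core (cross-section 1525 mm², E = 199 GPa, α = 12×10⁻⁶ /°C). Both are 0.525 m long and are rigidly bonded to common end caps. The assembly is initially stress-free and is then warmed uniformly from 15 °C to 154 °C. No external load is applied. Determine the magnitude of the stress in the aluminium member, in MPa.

Equilibrium of a rigid end plate with no external load gives equal and opposite internal forces ±P in the two members. Since α_{aluminium} > α_{steel}, heating drives the aluminium into compression and the steel into tension.
Compatibility of the two members (thermal + elastic change equal): (α₁ − α₂)ΔT = P·[1/(A₁E₁) + 1/(A₂E₂)].
|α₁ − α₂|·ΔT = 10.1×10⁻⁶ × 139 = 0.001404.
1/(A₁E₁) + 1/(A₂E₂) = 1/(1325×72×10³) + 1/(1525×199×10³) = 1.378×10⁻⁸ N⁻¹.
P = 0.001404 / 1.378×10⁻⁸ = 101900 N = 101.9 kN.
σ_{aluminium} = P/A₁ = 101900/1325 = 76.91 MPa, compressive.

σ ≈ 76.9 MPa (compressive)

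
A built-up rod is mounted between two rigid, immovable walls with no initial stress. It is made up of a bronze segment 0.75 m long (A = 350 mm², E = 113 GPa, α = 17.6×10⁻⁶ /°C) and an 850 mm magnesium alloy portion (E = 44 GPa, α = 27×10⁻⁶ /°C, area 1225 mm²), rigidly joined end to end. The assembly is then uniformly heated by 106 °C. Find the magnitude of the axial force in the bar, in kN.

If the supports were absent, the total length change would be Σ αᵢΔT Lᵢ = 17.6×10⁻⁶×106×750 + 27×10⁻⁶×106×850 = 3.832 mm.
The rigid supports impose zero overall length change; the single axial force P common to all segments must satisfy P Σ Lᵢ/(AᵢEᵢ) = δ_free.
Σ Lᵢ/(AᵢEᵢ) = 750/(350×113×10³) + 850/(1225×44×10³) = 3.473×10⁻⁵ mm/N.
So P = 3.832 / 3.473×10⁻⁵ = 110.3 kN, compressive.

P ≈ 110 kN (compressive)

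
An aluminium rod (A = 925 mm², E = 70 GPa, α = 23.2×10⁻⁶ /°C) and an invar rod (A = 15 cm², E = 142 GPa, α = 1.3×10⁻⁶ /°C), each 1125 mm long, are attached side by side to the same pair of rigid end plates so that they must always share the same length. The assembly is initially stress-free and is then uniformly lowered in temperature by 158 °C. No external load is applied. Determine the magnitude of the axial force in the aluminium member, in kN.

Both members must finish at the same length. With the larger α, the aluminium tends to over-contract; the plates restrain it, putting the aluminium in tension and the invar in compression. With no external load the two internal forces are equal and opposite, magnitude P.
Compatibility of the two members (thermal + elastic change equal): (α₁ − α₂)ΔT = P·[1/(A₁E₁) + 1/(A₂E₂)].
|α₁ − α₂|·ΔT = 21.9×10⁻⁶ × 158 = 0.00346.
1/(A₁E₁) + 1/(A₂E₂) = 1/(925×70×10³) + 1/(1500×142×10³) = 2.014×10⁻⁸ N⁻¹.
P = 0.00346 / 2.014×10⁻⁸ = 171800 N = 171.8 kN.

P ≈ 172 kN (tensile in the aluminium)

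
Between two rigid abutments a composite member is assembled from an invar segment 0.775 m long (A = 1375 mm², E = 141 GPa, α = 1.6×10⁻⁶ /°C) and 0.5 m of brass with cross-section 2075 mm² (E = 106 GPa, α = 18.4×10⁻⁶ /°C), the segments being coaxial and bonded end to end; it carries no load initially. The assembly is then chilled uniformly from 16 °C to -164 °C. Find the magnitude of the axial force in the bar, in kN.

P ≈ 300 kN (tensile)

With the walls removed the bar would change length by δ_free = Σ αᵢΔT Lᵢ = 1.6×10⁻⁶×180×775 + 18.4×10⁻⁶×180×500 = 1.879 mm.
Since the ends are fixed, an axial force P builds up, equal in every segment, with P · Σ Lᵢ/(AᵢEᵢ) = δ_free.
The series flexibility is Σ Lᵢ/(AᵢEᵢ) = 775/(1375×141×10³) + 500/(2075×106×10³) = 6.271×10⁻⁶ mm/N.
Hence P = δ_free / Σ(L/AE) = 1.879/6.271×10⁻⁶ = 299.7 kN (tensile).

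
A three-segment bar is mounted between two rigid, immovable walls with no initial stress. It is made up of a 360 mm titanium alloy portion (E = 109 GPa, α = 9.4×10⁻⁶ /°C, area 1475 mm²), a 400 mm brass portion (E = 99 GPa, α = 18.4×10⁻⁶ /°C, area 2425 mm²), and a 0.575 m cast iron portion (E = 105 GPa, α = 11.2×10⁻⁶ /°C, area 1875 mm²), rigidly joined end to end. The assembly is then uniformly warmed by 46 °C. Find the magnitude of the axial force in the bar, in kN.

P ≈ 116 kN (compressive)

With the walls removed the bar would change length by δ_free = Σ αᵢΔT Lᵢ = 9.4×10⁻⁶×46×360 + 18.4×10⁻⁶×46×400 + 11.2×10⁻⁶×46×575 = 0.7905 mm.
The walls prevent any net length change, so an axial force P (same in every segment) develops. Compatibility: P · Σ Lᵢ/(AᵢEᵢ) = δ_free.
Σ Lᵢ/(AᵢEᵢ) = 360/(1475×109×10³) + 400/(2425×99×10³) + 575/(1875×105×10³) = 6.826×10⁻⁶ mm/N.
Hence P = δ_free / Σ(L/AE) = 0.7905/6.826×10⁻⁶ = 115.8 kN (compressive).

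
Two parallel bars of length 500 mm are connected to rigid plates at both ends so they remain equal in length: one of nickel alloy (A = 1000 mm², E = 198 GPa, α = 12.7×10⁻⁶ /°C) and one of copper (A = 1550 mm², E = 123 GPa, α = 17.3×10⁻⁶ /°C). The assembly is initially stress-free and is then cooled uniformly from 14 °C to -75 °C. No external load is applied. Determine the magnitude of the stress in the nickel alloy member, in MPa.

σ ≈ 39.8 MPa (compressive)

Equilibrium of a rigid end plate with no external load gives equal and opposite internal forces ±P in the two members. Since α_{copper} > α_{nickel alloy}, cooling drives the copper into tension and the nickel alloy into compression.
Equating the net (thermal + elastic) strains gives |α₁ − α₂|·ΔT = P·[1/(A₁E₁) + 1/(A₂E₂)].
|α₁ − α₂|·ΔT = 4.6×10⁻⁶ × 89 = 0.0004094.
1/(A₁E₁) + 1/(A₂E₂) = 1/(1000×198×10³) + 1/(1550×123×10³) = 1.03×10⁻⁸ N⁻¹.
So P = 0.0004094 / 1.03×10⁻⁸ = 39.76 kN.
σ_{nickel alloy} = P/A₁ = 39760/1000 = 39.76 MPa, compressive.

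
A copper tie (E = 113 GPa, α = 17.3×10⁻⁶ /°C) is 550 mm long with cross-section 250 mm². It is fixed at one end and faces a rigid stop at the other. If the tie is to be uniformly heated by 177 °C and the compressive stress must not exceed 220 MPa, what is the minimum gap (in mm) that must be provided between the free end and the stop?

g ≈ 0.613 mm

With no wall the tie would lengthen by αΔT L = 17.3×10⁻⁶ × 177 × 550 = 1.684 mm.
At the allowable stress the elastic shortening the wall may impose is σL/E = 220 × 550 / (113×10³) = 1.071 mm.
The gap must absorb the remainder: g_min = 1.684 − 1.071 = 0.6134 mm.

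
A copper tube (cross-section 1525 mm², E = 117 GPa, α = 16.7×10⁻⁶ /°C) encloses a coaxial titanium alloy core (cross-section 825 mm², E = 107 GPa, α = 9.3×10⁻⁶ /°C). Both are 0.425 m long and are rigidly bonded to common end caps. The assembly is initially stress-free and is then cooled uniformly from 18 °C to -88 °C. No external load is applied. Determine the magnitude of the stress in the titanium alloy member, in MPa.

σ ≈ 56.2 MPa (compressive)

The copper has the larger α, so on cooling it would change length more than the titanium alloy if both were free. The rigid plates force a common final length, so the copper is put into tension and the titanium alloy into compression, with equal and opposite forces P (no external load).
Setting the final lengths equal and cancelling L: (α₁ − α₂)ΔT = P/(A₁E₁) + P/(A₂E₂).
|α₁ − α₂|·ΔT = 7.4×10⁻⁶ × 106 = 0.0007844.
1/(A₁E₁) + 1/(A₂E₂) = 1/(1525×117×10³) + 1/(825×107×10³) = 1.693×10⁻⁸ N⁻¹.
P = 0.0007844 / 1.693×10⁻⁸ = 46320 N = 46.32 kN.
σ_{titanium alloy} = P/A₂ = 46320/825 = 56.15 MPa, compressive.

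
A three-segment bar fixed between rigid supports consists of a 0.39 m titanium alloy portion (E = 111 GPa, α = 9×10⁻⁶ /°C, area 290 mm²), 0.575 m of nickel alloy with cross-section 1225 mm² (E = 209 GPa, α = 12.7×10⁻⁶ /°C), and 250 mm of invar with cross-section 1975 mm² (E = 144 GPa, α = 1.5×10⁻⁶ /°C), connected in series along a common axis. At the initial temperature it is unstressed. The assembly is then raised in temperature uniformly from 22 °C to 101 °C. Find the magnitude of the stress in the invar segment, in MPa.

σ ≈ 29.4 MPa (compressive)

Free thermal expansion of the whole bar: Σ αᵢΔT Lᵢ = 9×10⁻⁶×79×390 + 12.7×10⁻⁶×79×575 + 1.5×10⁻⁶×79×250 = 0.8838 mm.
The rigid supports impose zero overall length change; the single axial force P common to all segments must satisfy P Σ Lᵢ/(AᵢEᵢ) = δ_free.
The series flexibility is Σ Lᵢ/(AᵢEᵢ) = 390/(290×111×10³) + 575/(1225×209×10³) + 250/(1975×144×10³) = 1.524×10⁻⁵ mm/N.
So P = 0.8838 / 1.524×10⁻⁵ = 57.99 kN, compressive.
σ_{invar} = P / A = 57990 / 1975 = 29.36 MPa.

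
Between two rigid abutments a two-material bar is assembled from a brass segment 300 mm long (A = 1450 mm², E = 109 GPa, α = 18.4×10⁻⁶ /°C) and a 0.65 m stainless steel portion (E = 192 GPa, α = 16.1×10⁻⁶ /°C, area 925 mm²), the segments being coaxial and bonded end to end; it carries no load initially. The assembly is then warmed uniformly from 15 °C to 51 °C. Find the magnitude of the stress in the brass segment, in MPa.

σ ≈ 71.4 MPa (compressive)

Free thermal expansion of the whole bar: Σ αᵢΔT Lᵢ = 18.4×10⁻⁶×36×300 + 16.1×10⁻⁶×36×650 = 0.5755 mm.
Since the ends are fixed, an axial force P builds up, equal in every segment, with P · Σ Lᵢ/(AᵢEᵢ) = δ_free.
Σ Lᵢ/(AᵢEᵢ) = 300/(1450×109×10³) + 650/(925×192×10³) = 5.558×10⁻⁶ mm/N.
So P = 0.5755 / 5.558×10⁻⁶ = 103.5 kN, compressive.
σ_{brass} = P / A = 103500 / 1450 = 71.4 MPa.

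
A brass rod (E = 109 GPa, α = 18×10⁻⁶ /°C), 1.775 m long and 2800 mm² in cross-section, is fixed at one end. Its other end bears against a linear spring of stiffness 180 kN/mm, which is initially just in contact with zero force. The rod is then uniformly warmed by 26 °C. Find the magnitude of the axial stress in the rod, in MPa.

σ ≈ 26.1 MPa (compressive)

The unrestrained thermal change is αΔT L = 18×10⁻⁶ × 26 × 1775 = 0.8307 mm.
With a force P in the spring, the elastic change of the rod is PL/(AE) and that of the spring is P/k; compatibility requires their sum to equal δ_free.
P [ L/(AE) + 1/k ] = δ_free → P [ 1775/(2800×109×10³) + 1/(180×10³) ] = 0.8307.
P = 0.8307 / 1.137×10⁻⁵ = 73050 N.
σ = P/A = 73050/2800 = 26.09 MPa.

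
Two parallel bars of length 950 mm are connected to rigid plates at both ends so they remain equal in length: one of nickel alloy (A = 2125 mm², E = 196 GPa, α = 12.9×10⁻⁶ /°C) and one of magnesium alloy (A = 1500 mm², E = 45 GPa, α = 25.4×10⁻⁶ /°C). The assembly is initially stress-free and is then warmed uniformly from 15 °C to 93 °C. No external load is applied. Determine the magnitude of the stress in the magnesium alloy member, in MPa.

The magnesium alloy has the larger α, so on heating it would change length more than the nickel alloy if both were free. The rigid plates force a common final length, so the magnesium alloy is put into compression and the nickel alloy into tension, with equal and opposite forces P (no external load).
Setting the final lengths equal and cancelling L: (α₁ − α₂)ΔT = P/(A₁E₁) + P/(A₂E₂).
|α₁ − α₂|·ΔT = 12.5×10⁻⁶ × 78 = 0.000975.
1/(A₁E₁) + 1/(A₂E₂) = 1/(2125×196×10³) + 1/(1500×45×10³) = 1.722×10⁻⁸ N⁻¹.
P = 0.000975 / 1.722×10⁻⁸ = 56630 N = 56.63 kN.
σ_{magnesium alloy} = P/A₂ = 56630/1500 = 37.76 MPa, compressive.

σ ≈ 37.8 MPa (compressive)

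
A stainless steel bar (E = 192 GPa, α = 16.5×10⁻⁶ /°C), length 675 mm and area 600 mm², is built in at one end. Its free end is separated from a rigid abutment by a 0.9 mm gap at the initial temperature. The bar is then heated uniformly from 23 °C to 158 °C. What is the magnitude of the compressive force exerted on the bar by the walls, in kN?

Unrestrained expansion: δ_free = αΔT L = 16.5×10⁻⁶ × 135 × 675 = 1.504 mm.
This exceeds the 0.9 mm gap, so the wall pushes back. The portion of expansion that must be recovered elastically is δ_free − gap = 1.504 − 0.9 = 0.6036 mm.
So σ = E(δ_free − g)/L = 192×10³ × 0.6036/675 = 171.7 MPa.
P = σA = 171.7 × 600 = 103 kN.

P ≈ 103 kN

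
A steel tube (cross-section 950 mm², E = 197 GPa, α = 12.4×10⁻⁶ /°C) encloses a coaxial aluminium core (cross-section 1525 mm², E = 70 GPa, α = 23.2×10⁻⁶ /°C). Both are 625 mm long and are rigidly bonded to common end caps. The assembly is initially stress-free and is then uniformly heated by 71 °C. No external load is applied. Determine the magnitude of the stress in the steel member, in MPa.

Both members must finish at the same length. With the larger α, the aluminium tends to over-expand; the plates restrain it, putting the aluminium in compression and the steel in tension. With no external load the two internal forces are equal and opposite, magnitude P.
Setting the final lengths equal and cancelling L: (α₁ − α₂)ΔT = P/(A₁E₁) + P/(A₂E₂).
|α₁ − α₂|·ΔT = 10.8×10⁻⁶ × 71 = 0.0007668.
1/(A₁E₁) + 1/(A₂E₂) = 1/(950×197×10³) + 1/(1525×70×10³) = 1.471×10⁻⁸ N⁻¹.
P = 0.0007668 / 1.471×10⁻⁸ = 52120 N = 52.12 kN.
σ_{steel} = P/A₁ = 52120/950 = 54.87 MPa, tensile.

σ ≈ 54.9 MPa (tensile)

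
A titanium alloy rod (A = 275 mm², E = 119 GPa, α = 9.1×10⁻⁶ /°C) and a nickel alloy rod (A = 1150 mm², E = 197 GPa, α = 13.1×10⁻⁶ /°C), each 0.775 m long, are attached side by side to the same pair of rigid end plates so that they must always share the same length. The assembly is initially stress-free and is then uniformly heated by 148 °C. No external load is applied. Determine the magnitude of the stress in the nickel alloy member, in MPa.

σ ≈ 14.7 MPa (compressive)

Equilibrium of a rigid end plate with no external load gives equal and opposite internal forces ±P in the two members. Since α_{nickel alloy} > α_{titanium alloy}, heating drives the nickel alloy into compression and the titanium alloy into tension.
Compatibility of the two members (thermal + elastic change equal): (α₁ − α₂)ΔT = P·[1/(A₁E₁) + 1/(A₂E₂)].
|α₁ − α₂|·ΔT = 4×10⁻⁶ × 148 = 0.000592.
1/(A₁E₁) + 1/(A₂E₂) = 1/(275×119×10³) + 1/(1150×197×10³) = 3.497×10⁻⁸ N⁻¹.
P = 0.000592 / 3.497×10⁻⁸ = 16930 N = 16.93 kN.
σ_{nickel alloy} = P/A₂ = 16930/1150 = 14.72 MPa, compressive.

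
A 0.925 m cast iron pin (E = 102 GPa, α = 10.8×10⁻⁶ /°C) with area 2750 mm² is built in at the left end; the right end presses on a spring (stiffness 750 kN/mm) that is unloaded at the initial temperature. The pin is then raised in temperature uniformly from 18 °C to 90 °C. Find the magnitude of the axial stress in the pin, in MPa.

Free thermal expansion: δ_free = αΔT L = 10.8×10⁻⁶ × 72 × 925 = 0.7193 mm.
Let P be the compressive force at the spring. The pin shortens elastically by PL/(AE) and the spring compresses by P/k; together these equal δ_free.
So P = δ_free / [L/(AE) + 1/k] = 0.7193 / [ 925/(2750×102×10³) + 1/(750×10³) ].
P = 0.7193 / 4.631×10⁻⁶ = 155300 N.
σ = P/A = 155300/2750 = 56.48 MPa.

σ ≈ 56.5 MPa (compressive)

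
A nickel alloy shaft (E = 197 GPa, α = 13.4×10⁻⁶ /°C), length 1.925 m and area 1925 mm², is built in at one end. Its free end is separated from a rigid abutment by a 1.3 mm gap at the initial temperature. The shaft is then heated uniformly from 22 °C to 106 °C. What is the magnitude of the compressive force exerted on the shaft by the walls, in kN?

P ≈ 171 kN

Free thermal elongation = αΔT L = 13.4×10⁻⁶ × 84 × 1925 = 2.167 mm.
After closing the 1.3 mm clearance, 2.167 − 1.3 = 0.8668 mm of expansion remains to be suppressed by the wall.
So σ = E(δ_free − g)/L = 197×10³ × 0.8668/1925 = 88.7 MPa.
P = σA = 88.7 × 1925 = 170.8 kN.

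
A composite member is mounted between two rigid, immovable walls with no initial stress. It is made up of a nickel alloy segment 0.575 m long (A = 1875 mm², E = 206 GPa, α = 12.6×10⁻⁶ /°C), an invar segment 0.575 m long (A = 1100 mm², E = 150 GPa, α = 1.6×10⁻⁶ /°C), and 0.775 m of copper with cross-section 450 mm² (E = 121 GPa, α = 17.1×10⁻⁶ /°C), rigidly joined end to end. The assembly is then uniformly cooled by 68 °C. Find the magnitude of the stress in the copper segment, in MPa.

σ ≈ 169 MPa (tensile)

Free thermal contraction of the whole bar: Σ αᵢΔT Lᵢ = 12.6×10⁻⁶×68×575 + 1.6×10⁻⁶×68×575 + 17.1×10⁻⁶×68×775 = 1.456 mm.
The rigid supports impose zero overall length change; the single axial force P common to all segments must satisfy P Σ Lᵢ/(AᵢEᵢ) = δ_free.
The series flexibility is Σ Lᵢ/(AᵢEᵢ) = 575/(1875×206×10³) + 575/(1100×150×10³) + 775/(450×121×10³) = 1.921×10⁻⁵ mm/N.
So P = 1.456 / 1.921×10⁻⁵ = 75.83 kN, tensile.
σ_{copper} = P / A = 75830 / 450 = 168.5 MPa.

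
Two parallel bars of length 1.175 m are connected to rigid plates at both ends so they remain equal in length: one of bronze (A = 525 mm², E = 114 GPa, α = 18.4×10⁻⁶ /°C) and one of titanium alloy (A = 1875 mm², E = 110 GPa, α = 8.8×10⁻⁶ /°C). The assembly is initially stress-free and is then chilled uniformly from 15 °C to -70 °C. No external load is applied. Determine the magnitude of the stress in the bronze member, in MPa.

Both members must finish at the same length. With the larger α, the bronze tends to over-contract; the plates restrain it, putting the bronze in tension and the titanium alloy in compression. With no external load the two internal forces are equal and opposite, magnitude P.
Equating the net (thermal + elastic) strains gives |α₁ − α₂|·ΔT = P·[1/(A₁E₁) + 1/(A₂E₂)].
|α₁ − α₂|·ΔT = 9.6×10⁻⁶ × 85 = 0.000816.
1/(A₁E₁) + 1/(A₂E₂) = 1/(525×114×10³) + 1/(1875×110×10³) = 2.156×10⁻⁸ N⁻¹.
P = 0.000816 / 2.156×10⁻⁸ = 37850 N = 37.85 kN.
σ_{bronze} = P/A₁ = 37850/525 = 72.1 MPa, tensile.

σ ≈ 72.1 MPa (tensile)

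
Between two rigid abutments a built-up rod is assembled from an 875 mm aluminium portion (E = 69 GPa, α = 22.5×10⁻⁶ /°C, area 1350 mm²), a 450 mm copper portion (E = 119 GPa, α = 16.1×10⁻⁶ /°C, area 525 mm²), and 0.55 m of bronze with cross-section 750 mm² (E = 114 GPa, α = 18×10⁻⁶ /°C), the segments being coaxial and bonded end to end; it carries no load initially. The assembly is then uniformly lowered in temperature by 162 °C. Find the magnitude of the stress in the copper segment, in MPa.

σ ≈ 494 MPa (tensile)

If the supports were absent, the total length change would be Σ αᵢΔT Lᵢ = 22.5×10⁻⁶×162×875 + 16.1×10⁻⁶×162×450 + 18×10⁻⁶×162×550 = 5.967 mm.
The walls prevent any net length change, so an axial force P (same in every segment) develops. Compatibility: P · Σ Lᵢ/(AᵢEᵢ) = δ_free.
The series flexibility is Σ Lᵢ/(AᵢEᵢ) = 875/(1350×69×10³) + 450/(525×119×10³) + 550/(750×114×10³) = 2.303×10⁻⁵ mm/N.
So P = 5.967 / 2.303×10⁻⁵ = 259.1 kN, tensile.
σ_{copper} = P / A = 259100 / 525 = 493.5 MPa.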